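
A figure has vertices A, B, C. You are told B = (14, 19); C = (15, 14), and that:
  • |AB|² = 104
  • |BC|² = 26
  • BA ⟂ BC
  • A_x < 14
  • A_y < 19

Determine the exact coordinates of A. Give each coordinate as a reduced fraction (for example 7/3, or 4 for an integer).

1. A_x = 4  [[BA ⟂ BC ⇒ 1x-5y+81=0] ∩ [|A−(14, 19)|²=104]]
2. A_y = 17  [[BA ⟂ BC ⇒ 1x-5y+81=0] ∩ [|A−(14, 19)|²=104]]
   so A = (4, 17)

A = (4, 17)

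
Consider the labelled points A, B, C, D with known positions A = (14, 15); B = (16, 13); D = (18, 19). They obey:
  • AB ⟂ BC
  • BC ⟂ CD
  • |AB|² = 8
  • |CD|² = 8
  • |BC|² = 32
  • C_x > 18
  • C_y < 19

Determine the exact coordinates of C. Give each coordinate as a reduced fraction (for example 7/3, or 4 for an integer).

1. C_x = 20  [[AB ⟂ BC ⇒ 2x-2y-6=0] ∩ [|C−(18, 19)|²=8]]
2. C_y = 17  [[AB ⟂ BC ⇒ 2x-2y-6=0] ∩ [|C−(18, 19)|²=8]]
   so C = (20, 17)

C = (20, 17)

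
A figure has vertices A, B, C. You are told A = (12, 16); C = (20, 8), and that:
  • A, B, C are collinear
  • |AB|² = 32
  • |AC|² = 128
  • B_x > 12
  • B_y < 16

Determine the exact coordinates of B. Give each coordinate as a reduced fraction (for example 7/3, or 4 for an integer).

B = (16, 12)

1. B_x = 16  [[A, B, C are collinear ⇒ -8x-8y+224=0] ∩ [|B−(12, 16)|²=32]]
2. B_y = 12  [[A, B, C are collinear ⇒ -8x-8y+224=0] ∩ [|B−(12, 16)|²=32]]
   so B = (16, 12)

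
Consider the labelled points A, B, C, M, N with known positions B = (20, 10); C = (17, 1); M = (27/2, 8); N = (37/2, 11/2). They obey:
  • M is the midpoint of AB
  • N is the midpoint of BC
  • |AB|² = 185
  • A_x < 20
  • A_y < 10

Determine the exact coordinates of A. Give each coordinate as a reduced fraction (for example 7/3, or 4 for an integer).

A = (7, 6)

1. A_x = 7  [A = 2·M−B = 2·(27/2, 8)−(20, 10)]
2. A_y = 6  [A = 2·M−B = 2·(27/2, 8)−(20, 10)]
   so A = (7, 6)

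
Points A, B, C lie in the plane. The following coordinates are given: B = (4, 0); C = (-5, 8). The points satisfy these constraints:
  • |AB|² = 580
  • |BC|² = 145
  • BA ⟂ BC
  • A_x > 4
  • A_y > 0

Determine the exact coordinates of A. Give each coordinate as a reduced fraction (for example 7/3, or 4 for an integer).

1. A_x = 20  [[BA ⟂ BC ⇒ -9x+8y+36=0] ∩ [|A−(4, 0)|²=580]]
2. A_y = 18  [[BA ⟂ BC ⇒ -9x+8y+36=0] ∩ [|A−(4, 0)|²=580]]
   so A = (20, 18)

A = (20, 18)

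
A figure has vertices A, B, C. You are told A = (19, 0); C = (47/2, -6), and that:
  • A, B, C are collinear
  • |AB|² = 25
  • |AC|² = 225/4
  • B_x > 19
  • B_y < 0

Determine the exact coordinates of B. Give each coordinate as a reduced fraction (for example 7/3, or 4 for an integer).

1. B_x = 22  [[A, B, C are collinear ⇒ -6x-9/2y+114=0] ∩ [|B−(19, 0)|²=25]]
2. B_y = -4  [[A, B, C are collinear ⇒ -6x-9/2y+114=0] ∩ [|B−(19, 0)|²=25]]
   so B = (22, -4)

B = (22, -4)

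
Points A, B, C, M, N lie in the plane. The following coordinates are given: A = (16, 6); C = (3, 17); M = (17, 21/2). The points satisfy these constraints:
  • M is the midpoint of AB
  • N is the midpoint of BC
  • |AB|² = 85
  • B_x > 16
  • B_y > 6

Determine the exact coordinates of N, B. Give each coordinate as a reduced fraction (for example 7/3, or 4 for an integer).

1. B_x = 18  [B = 2·M−A = 2·(17, 21/2)−(16, 6)]
2. B_y = 15  [B = 2·M−A = 2·(17, 21/2)−(16, 6)]
   so B = (18, 15)
3. N_x = 21/2  [2·N = B+C = (18, 15)+(3, 17)]
4. N_y = 16  [2·N = B+C = (18, 15)+(3, 17)]
   so N = (21/2, 16)

N = (21/2, 16)
B = (18, 15)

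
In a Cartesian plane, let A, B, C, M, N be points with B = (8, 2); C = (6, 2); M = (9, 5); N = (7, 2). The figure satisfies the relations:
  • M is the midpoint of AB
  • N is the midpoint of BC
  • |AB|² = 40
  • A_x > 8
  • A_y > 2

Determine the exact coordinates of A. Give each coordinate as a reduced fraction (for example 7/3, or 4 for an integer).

A = (10, 8)

1. A_x = 10  [A = 2·M−B = 2·(9, 5)−(8, 2)]
2. A_y = 8  [A = 2·M−B = 2·(9, 5)−(8, 2)]
   so A = (10, 8)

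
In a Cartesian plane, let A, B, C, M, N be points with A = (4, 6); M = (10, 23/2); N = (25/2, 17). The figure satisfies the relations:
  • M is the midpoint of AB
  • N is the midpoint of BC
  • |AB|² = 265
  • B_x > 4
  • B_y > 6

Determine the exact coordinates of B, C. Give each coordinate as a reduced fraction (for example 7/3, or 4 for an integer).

B = (16, 17)
C = (9, 17)

1. B_x = 16  [B = 2·M−A = 2·(10, 23/2)−(4, 6)]
2. B_y = 17  [B = 2·M−A = 2·(10, 23/2)−(4, 6)]
   so B = (16, 17)
3. C_x = 9  [C = 2·N−B = 2·(25/2, 17)−(16, 17)]
4. C_y = 17  [C = 2·N−B = 2·(25/2, 17)−(16, 17)]
   so C = (9, 17)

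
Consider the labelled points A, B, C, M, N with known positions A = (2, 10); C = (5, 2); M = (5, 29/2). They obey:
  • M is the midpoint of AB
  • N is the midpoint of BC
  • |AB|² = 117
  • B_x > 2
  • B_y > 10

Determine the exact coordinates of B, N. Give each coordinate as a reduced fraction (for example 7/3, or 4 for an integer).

B = (8, 19)
N = (13/2, 21/2)

1. B_x = 8  [B = 2·M−A = 2·(5, 29/2)−(2, 10)]
2. B_y = 19  [B = 2·M−A = 2·(5, 29/2)−(2, 10)]
   so B = (8, 19)
3. N_x = 13/2  [2·N = B+C = (8, 19)+(5, 2)]
4. N_y = 21/2  [2·N = B+C = (8, 19)+(5, 2)]
   so N = (13/2, 21/2)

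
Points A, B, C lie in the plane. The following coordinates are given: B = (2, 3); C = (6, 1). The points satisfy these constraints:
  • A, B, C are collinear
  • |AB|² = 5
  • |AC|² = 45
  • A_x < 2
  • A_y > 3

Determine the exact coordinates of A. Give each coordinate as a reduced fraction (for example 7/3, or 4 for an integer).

A = (0, 4)

1. A_x = 0  [[A, B, C are collinear ⇒ 2x+4y-16=0] ∩ [|A−(2, 3)|²=5]]
2. A_y = 4  [[A, B, C are collinear ⇒ 2x+4y-16=0] ∩ [|A−(2, 3)|²=5]]
   so A = (0, 4)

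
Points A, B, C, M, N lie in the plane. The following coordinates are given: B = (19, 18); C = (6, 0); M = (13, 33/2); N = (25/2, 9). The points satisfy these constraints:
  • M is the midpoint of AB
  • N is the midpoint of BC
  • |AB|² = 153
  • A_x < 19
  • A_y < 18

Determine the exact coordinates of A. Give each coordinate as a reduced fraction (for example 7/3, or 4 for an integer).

A = (7, 15)

1. A_x = 7  [A = 2·M−B = 2·(13, 33/2)−(19, 18)]
2. A_y = 15  [A = 2·M−B = 2·(13, 33/2)−(19, 18)]
   so A = (7, 15)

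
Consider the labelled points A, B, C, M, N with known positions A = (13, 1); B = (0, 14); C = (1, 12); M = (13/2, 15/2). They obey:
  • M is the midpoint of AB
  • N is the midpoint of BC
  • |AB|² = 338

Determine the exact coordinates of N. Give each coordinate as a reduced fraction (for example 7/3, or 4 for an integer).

N = (1/2, 13)

1. N_x = 1/2  [2·N = B+C = (0, 14)+(1, 12)]
2. N_y = 13  [2·N = B+C = (0, 14)+(1, 12)]
   so N = (1/2, 13)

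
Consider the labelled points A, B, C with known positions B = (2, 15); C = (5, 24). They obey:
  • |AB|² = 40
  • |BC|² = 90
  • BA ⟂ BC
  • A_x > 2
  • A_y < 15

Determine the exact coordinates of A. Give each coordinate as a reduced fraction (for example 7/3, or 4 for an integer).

A = (8, 13)

1. A_x = 8  [[BA ⟂ BC ⇒ 3x+9y-141=0] ∩ [|A−(2, 15)|²=40]]
2. A_y = 13  [[BA ⟂ BC ⇒ 3x+9y-141=0] ∩ [|A−(2, 15)|²=40]]
   so A = (8, 13)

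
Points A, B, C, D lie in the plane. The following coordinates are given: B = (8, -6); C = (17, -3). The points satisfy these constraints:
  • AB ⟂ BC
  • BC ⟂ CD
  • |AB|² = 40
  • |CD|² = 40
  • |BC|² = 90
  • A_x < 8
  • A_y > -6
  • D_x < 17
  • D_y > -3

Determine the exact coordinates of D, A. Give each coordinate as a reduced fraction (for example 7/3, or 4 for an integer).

1. D_x = 15  [[BC ⟂ CD ⇒ 9x+3y-144=0] ∩ [|D−(17, -3)|²=40]]
2. D_y = 3  [[BC ⟂ CD ⇒ 9x+3y-144=0] ∩ [|D−(17, -3)|²=40]]
   so D = (15, 3)
3. A_x = 6  [[AB ⟂ BC ⇒ -9x-3y+54=0] ∩ [|A−(8, -6)|²=40]]
4. A_y = 0  [[AB ⟂ BC ⇒ -9x-3y+54=0] ∩ [|A−(8, -6)|²=40]]
   so A = (6, 0)

D = (15, 3)
A = (6, 0)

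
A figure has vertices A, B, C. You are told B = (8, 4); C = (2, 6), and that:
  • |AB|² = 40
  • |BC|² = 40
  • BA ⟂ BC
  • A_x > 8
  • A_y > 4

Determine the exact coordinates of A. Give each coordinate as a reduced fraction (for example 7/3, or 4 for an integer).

1. A_x = 10  [[BA ⟂ BC ⇒ -6x+2y+40=0] ∩ [|A−(8, 4)|²=40]]
2. A_y = 10  [[BA ⟂ BC ⇒ -6x+2y+40=0] ∩ [|A−(8, 4)|²=40]]
   so A = (10, 10)

A = (10, 10)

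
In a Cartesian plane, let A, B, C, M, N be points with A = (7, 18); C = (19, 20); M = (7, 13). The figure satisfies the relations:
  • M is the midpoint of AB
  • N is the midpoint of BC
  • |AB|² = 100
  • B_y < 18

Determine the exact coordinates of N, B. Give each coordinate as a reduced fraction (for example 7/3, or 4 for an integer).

N = (13, 14)
B = (7, 8)

1. B_x = 7  [B = 2·M−A = 2·(7, 13)−(7, 18)]
2. B_y = 8  [B = 2·M−A = 2·(7, 13)−(7, 18)]
   so B = (7, 8)
3. N_x = 13  [2·N = B+C = (7, 8)+(19, 20)]
4. N_y = 14  [2·N = B+C = (7, 8)+(19, 20)]
   so N = (13, 14)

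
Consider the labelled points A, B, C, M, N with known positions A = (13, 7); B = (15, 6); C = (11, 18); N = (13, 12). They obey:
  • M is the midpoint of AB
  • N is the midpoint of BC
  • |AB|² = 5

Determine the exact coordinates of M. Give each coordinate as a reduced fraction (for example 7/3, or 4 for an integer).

1. M_x = 14  [2·M = A+B = (13, 7)+(15, 6)]
2. M_y = 13/2  [2·M = A+B = (13, 7)+(15, 6)]
   so M = (14, 13/2)

M = (14, 13/2)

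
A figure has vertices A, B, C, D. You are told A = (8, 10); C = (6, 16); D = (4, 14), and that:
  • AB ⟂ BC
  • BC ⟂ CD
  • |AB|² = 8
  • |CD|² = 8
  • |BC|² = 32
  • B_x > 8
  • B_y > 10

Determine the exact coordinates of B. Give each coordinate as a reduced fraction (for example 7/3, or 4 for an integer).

1. B_x = 10  [[BC ⟂ CD ⇒ 2x+2y-44=0] ∩ [|B−(8, 10)|²=8]]
2. B_y = 12  [[BC ⟂ CD ⇒ 2x+2y-44=0] ∩ [|B−(8, 10)|²=8]]
   so B = (10, 12)

B = (10, 12)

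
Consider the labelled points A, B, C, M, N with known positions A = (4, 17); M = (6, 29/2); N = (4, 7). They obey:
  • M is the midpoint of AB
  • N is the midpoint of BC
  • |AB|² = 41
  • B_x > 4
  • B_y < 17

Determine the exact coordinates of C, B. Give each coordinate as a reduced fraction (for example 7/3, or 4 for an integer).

C = (0, 2)
B = (8, 12)

1. B_x = 8  [B = 2·M−A = 2·(6, 29/2)−(4, 17)]
2. B_y = 12  [B = 2·M−A = 2·(6, 29/2)−(4, 17)]
   so B = (8, 12)
3. C_x = 0  [C = 2·N−B = 2·(4, 7)−(8, 12)]
4. C_y = 2  [C = 2·N−B = 2·(4, 7)−(8, 12)]
   so C = (0, 2)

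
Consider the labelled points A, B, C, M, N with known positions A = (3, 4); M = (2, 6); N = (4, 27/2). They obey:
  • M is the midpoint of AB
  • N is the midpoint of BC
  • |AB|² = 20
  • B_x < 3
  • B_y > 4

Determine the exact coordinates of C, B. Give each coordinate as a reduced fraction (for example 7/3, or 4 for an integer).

1. B_x = 1  [B = 2·M−A = 2·(2, 6)−(3, 4)]
2. B_y = 8  [B = 2·M−A = 2·(2, 6)−(3, 4)]
   so B = (1, 8)
3. C_x = 7  [C = 2·N−B = 2·(4, 27/2)−(1, 8)]
4. C_y = 19  [C = 2·N−B = 2·(4, 27/2)−(1, 8)]
   so C = (7, 19)

C = (7, 19)
B = (1, 8)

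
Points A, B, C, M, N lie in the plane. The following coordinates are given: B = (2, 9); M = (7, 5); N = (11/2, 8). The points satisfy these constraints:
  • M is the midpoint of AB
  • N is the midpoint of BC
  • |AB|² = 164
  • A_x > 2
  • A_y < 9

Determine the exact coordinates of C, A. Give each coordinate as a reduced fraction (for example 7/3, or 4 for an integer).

C = (9, 7)
A = (12, 1)

1. A_x = 12  [A = 2·M−B = 2·(7, 5)−(2, 9)]
2. A_y = 1  [A = 2·M−B = 2·(7, 5)−(2, 9)]
   so A = (12, 1)
3. C_x = 9  [C = 2·N−B = 2·(11/2, 8)−(2, 9)]
4. C_y = 7  [C = 2·N−B = 2·(11/2, 8)−(2, 9)]
   so C = (9, 7)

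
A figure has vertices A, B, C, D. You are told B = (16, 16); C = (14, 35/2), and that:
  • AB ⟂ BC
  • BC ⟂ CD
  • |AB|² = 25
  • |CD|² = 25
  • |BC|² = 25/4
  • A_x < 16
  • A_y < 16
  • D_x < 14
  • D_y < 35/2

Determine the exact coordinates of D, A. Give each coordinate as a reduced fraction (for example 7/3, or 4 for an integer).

1. D_x = 11  [[BC ⟂ CD ⇒ -2x+3/2y+7/4=0] ∩ [|D−(14, 35/2)|²=25]]
2. D_y = 27/2  [[BC ⟂ CD ⇒ -2x+3/2y+7/4=0] ∩ [|D−(14, 35/2)|²=25]]
   so D = (11, 27/2)
3. A_x = 13  [[AB ⟂ BC ⇒ 2x-3/2y-8=0] ∩ [|A−(16, 16)|²=25]]
4. A_y = 12  [[AB ⟂ BC ⇒ 2x-3/2y-8=0] ∩ [|A−(16, 16)|²=25]]
   so A = (13, 12)

D = (11, 27/2)
A = (13, 12)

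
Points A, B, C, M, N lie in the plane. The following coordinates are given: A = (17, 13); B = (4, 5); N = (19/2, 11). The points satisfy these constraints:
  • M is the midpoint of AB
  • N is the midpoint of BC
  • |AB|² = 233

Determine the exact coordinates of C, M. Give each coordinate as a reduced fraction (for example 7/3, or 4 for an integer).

1. M_x = 21/2  [2·M = A+B = (17, 13)+(4, 5)]
2. M_y = 9  [2·M = A+B = (17, 13)+(4, 5)]
   so M = (21/2, 9)
3. C_x = 15  [C = 2·N−B = 2·(19/2, 11)−(4, 5)]
4. C_y = 17  [C = 2·N−B = 2·(19/2, 11)−(4, 5)]
   so C = (15, 17)

C = (15, 17)
M = (21/2, 9)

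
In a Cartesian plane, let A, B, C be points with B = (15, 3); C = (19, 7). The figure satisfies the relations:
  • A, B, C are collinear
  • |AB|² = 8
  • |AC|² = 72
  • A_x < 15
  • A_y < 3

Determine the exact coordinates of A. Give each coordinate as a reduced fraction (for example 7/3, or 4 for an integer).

1. A_x = 13  [[A, B, C are collinear ⇒ -4x+4y+48=0] ∩ [|A−(15, 3)|²=8]]
2. A_y = 1  [[A, B, C are collinear ⇒ -4x+4y+48=0] ∩ [|A−(15, 3)|²=8]]
   so A = (13, 1)

A = (13, 1)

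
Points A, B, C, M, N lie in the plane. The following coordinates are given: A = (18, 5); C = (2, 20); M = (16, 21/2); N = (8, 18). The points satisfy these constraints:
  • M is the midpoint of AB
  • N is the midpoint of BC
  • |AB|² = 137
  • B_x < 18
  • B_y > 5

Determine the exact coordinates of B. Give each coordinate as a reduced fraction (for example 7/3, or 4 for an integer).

B = (14, 16)

1. B_x = 14  [B = 2·M−A = 2·(16, 21/2)−(18, 5)]
2. B_y = 16  [B = 2·M−A = 2·(16, 21/2)−(18, 5)]
   so B = (14, 16)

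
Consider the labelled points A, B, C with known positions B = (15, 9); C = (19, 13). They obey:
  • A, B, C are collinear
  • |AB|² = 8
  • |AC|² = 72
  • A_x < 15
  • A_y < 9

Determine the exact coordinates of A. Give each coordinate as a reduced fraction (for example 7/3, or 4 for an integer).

1. A_x = 13  [[A, B, C are collinear ⇒ -4x+4y+24=0] ∩ [|A−(15, 9)|²=8]]
2. A_y = 7  [[A, B, C are collinear ⇒ -4x+4y+24=0] ∩ [|A−(15, 9)|²=8]]
   so A = (13, 7)

A = (13, 7)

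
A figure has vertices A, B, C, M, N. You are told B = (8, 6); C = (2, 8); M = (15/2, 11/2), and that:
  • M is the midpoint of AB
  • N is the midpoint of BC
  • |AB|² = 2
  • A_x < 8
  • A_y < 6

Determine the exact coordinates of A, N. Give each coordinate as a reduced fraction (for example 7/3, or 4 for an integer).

1. A_x = 7  [A = 2·M−B = 2·(15/2, 11/2)−(8, 6)]
2. A_y = 5  [A = 2·M−B = 2·(15/2, 11/2)−(8, 6)]
   so A = (7, 5)
3. N_x = 5  [2·N = B+C = (8, 6)+(2, 8)]
4. N_y = 7  [2·N = B+C = (8, 6)+(2, 8)]
   so N = (5, 7)

A = (7, 5)
N = (5, 7)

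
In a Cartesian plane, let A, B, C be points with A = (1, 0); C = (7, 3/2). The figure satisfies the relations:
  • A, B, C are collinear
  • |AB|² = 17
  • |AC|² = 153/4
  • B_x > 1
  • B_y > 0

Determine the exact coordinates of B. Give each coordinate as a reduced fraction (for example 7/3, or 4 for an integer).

1. B_x = 5  [[A, B, C are collinear ⇒ 3/2x-6y-3/2=0] ∩ [|B−(1, 0)|²=17]]
2. B_y = 1  [[A, B, C are collinear ⇒ 3/2x-6y-3/2=0] ∩ [|B−(1, 0)|²=17]]
   so B = (5, 1)

B = (5, 1)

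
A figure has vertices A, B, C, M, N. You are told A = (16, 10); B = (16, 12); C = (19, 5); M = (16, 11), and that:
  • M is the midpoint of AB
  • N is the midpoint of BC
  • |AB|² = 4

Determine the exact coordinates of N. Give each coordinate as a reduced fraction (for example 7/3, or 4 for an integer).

1. N_x = 35/2  [2·N = B+C = (16, 12)+(19, 5)]
2. N_y = 17/2  [2·N = B+C = (16, 12)+(19, 5)]
   so N = (35/2, 17/2)

N = (35/2, 17/2)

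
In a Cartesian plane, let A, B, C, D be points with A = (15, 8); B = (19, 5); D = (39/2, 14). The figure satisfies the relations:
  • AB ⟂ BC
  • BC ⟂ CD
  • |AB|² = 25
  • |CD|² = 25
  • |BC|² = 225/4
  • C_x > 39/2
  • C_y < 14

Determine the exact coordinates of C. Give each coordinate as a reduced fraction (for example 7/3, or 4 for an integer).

1. C_x = 47/2  [[AB ⟂ BC ⇒ 4x-3y-61=0] ∩ [|C−(39/2, 14)|²=25]]
2. C_y = 11  [[AB ⟂ BC ⇒ 4x-3y-61=0] ∩ [|C−(39/2, 14)|²=25]]
   so C = (47/2, 11)

C = (47/2, 11)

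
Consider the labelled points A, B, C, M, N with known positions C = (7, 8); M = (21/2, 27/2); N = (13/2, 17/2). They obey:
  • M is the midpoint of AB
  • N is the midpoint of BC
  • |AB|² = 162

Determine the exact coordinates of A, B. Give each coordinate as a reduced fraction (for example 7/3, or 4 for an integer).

A = (15, 18)
B = (6, 9)

1. B_x = 6  [B = 2·N−C = 2·(13/2, 17/2)−(7, 8)]
2. B_y = 9  [B = 2·N−C = 2·(13/2, 17/2)−(7, 8)]
   so B = (6, 9)
3. A_x = 15  [A = 2·M−B = 2·(21/2, 27/2)−(6, 9)]
4. A_y = 18  [A = 2·M−B = 2·(21/2, 27/2)−(6, 9)]
   so A = (15, 18)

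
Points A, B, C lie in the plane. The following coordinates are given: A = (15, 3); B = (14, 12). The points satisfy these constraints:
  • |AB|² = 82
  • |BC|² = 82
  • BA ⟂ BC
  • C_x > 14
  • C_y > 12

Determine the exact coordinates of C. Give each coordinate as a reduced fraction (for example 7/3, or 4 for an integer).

C = (23, 13)

1. C_x = 23  [[BA ⟂ BC ⇒ 1x-9y+94=0] ∩ [|C−(14, 12)|²=82]]
2. C_y = 13  [[BA ⟂ BC ⇒ 1x-9y+94=0] ∩ [|C−(14, 12)|²=82]]
   so C = (23, 13)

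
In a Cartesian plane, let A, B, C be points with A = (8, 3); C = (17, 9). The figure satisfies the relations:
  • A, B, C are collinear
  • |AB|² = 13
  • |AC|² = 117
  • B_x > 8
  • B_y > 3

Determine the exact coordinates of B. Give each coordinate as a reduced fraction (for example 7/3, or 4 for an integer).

1. B_x = 11  [[A, B, C are collinear ⇒ 6x-9y-21=0] ∩ [|B−(8, 3)|²=13]]
2. B_y = 5  [[A, B, C are collinear ⇒ 6x-9y-21=0] ∩ [|B−(8, 3)|²=13]]
   so B = (11, 5)

B = (11, 5)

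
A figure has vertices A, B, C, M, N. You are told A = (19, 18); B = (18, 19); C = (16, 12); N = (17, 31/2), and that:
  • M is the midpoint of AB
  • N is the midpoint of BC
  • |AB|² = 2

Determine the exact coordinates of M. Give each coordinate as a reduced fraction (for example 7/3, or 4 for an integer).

M = (37/2, 37/2)

1. M_x = 37/2  [2·M = A+B = (19, 18)+(18, 19)]
2. M_y = 37/2  [2·M = A+B = (19, 18)+(18, 19)]
   so M = (37/2, 37/2)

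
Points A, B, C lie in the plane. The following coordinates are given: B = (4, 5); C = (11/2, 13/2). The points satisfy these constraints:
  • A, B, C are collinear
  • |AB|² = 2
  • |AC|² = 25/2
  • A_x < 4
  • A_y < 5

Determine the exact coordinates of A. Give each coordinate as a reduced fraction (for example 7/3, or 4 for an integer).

A = (3, 4)

1. A_x = 3  [[A, B, C are collinear ⇒ -3/2x+3/2y-3/2=0] ∩ [|A−(4, 5)|²=2]]
2. A_y = 4  [[A, B, C are collinear ⇒ -3/2x+3/2y-3/2=0] ∩ [|A−(4, 5)|²=2]]
   so A = (3, 4)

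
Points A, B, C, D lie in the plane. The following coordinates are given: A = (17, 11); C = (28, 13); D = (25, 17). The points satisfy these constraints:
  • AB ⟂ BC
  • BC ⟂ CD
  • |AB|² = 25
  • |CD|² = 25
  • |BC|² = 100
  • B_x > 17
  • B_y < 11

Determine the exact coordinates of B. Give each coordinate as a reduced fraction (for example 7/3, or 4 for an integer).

1. B_x = 20  [[BC ⟂ CD ⇒ 3x-4y-32=0] ∩ [|B−(17, 11)|²=25]]
2. B_y = 7  [[BC ⟂ CD ⇒ 3x-4y-32=0] ∩ [|B−(17, 11)|²=25]]
   so B = (20, 7)

B = (20, 7)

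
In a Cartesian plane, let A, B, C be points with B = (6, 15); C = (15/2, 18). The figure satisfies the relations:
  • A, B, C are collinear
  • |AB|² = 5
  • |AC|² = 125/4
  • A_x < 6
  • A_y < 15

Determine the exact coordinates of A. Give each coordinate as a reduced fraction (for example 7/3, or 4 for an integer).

A = (5, 13)

1. A_x = 5  [[A, B, C are collinear ⇒ -3x+3/2y-9/2=0] ∩ [|A−(6, 15)|²=5]]
2. A_y = 13  [[A, B, C are collinear ⇒ -3x+3/2y-9/2=0] ∩ [|A−(6, 15)|²=5]]
   so A = (5, 13)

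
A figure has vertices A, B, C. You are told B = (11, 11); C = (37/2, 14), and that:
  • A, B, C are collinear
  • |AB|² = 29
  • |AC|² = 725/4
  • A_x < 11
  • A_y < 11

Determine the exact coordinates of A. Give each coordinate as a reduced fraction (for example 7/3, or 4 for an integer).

1. A_x = 6  [[A, B, C are collinear ⇒ -3x+15/2y-99/2=0] ∩ [|A−(11, 11)|²=29]]
2. A_y = 9  [[A, B, C are collinear ⇒ -3x+15/2y-99/2=0] ∩ [|A−(11, 11)|²=29]]
   so A = (6, 9)

A = (6, 9)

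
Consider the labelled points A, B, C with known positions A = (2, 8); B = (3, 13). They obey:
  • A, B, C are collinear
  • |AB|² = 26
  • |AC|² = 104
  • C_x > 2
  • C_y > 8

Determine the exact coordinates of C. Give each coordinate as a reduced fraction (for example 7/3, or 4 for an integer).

1. C_x = 4  [[A, B, C are collinear ⇒ -5x+1y+2=0] ∩ [|C−(2, 8)|²=104]]
2. C_y = 18  [[A, B, C are collinear ⇒ -5x+1y+2=0] ∩ [|C−(2, 8)|²=104]]
   so C = (4, 18)

C = (4, 18)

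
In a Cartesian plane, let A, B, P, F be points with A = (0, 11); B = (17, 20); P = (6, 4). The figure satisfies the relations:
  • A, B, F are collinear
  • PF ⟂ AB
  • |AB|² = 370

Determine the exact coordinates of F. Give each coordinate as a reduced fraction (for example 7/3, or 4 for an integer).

1. F_x = 663/370  [[A, B, F are collinear ⇒ -9x+17y-187=0] ∩ [PF ⟂ AB ⇒ 17x+9y-138=0]]
2. F_y = 4421/370  [[A, B, F are collinear ⇒ -9x+17y-187=0] ∩ [PF ⟂ AB ⇒ 17x+9y-138=0]]
   so F = (663/370, 4421/370)

F = (663/370, 4421/370)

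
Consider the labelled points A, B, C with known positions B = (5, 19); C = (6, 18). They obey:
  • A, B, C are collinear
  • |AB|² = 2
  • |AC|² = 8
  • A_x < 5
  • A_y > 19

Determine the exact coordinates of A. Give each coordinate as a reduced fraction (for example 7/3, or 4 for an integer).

1. A_x = 4  [[A, B, C are collinear ⇒ 1x+1y-24=0] ∩ [|A−(5, 19)|²=2]]
2. A_y = 20  [[A, B, C are collinear ⇒ 1x+1y-24=0] ∩ [|A−(5, 19)|²=2]]
   so A = (4, 20)

A = (4, 20)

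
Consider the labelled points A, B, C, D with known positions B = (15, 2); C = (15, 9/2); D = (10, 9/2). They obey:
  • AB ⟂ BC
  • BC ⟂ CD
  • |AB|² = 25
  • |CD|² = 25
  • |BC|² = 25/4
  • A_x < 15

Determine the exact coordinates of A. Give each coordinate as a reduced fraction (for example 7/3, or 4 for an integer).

A = (10, 2)

1. A_x = 10  [[AB ⟂ BC ⇒ -5/2y+5=0] ∩ [|A−(15, 2)|²=25]]
2. A_y = 2  [[AB ⟂ BC ⇒ -5/2y+5=0] ∩ [|A−(15, 2)|²=25]]
   so A = (10, 2)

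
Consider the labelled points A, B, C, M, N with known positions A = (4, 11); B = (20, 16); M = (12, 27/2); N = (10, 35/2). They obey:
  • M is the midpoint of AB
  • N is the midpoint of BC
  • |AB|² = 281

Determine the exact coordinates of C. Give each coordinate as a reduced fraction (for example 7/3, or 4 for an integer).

1. C_x = 0  [C = 2·N−B = 2·(10, 35/2)−(20, 16)]
2. C_y = 19  [C = 2·N−B = 2·(10, 35/2)−(20, 16)]
   so C = (0, 19)

C = (0, 19)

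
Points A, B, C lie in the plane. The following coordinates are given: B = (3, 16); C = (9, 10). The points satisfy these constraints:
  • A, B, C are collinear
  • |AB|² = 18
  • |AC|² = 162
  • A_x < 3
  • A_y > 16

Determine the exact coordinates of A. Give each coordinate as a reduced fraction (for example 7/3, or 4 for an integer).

1. A_x = 0  [[A, B, C are collinear ⇒ 6x+6y-114=0] ∩ [|A−(3, 16)|²=18]]
2. A_y = 19  [[A, B, C are collinear ⇒ 6x+6y-114=0] ∩ [|A−(3, 16)|²=18]]
   so A = (0, 19)

A = (0, 19)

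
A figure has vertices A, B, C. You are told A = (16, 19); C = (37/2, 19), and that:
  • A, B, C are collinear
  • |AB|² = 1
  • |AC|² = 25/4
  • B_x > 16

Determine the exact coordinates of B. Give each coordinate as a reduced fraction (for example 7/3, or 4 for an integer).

B = (17, 19)

1. B_x = 17  [[A, B, C are collinear ⇒ -5/2y+95/2=0] ∩ [|B−(16, 19)|²=1]]
2. B_y = 19  [[A, B, C are collinear ⇒ -5/2y+95/2=0] ∩ [|B−(16, 19)|²=1]]
   so B = (17, 19)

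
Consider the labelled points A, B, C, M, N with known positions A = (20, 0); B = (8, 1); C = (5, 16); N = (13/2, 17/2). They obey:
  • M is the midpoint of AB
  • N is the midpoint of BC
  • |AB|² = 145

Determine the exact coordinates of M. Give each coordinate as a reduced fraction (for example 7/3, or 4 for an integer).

1. M_x = 14  [2·M = A+B = (20, 0)+(8, 1)]
2. M_y = 1/2  [2·M = A+B = (20, 0)+(8, 1)]
   so M = (14, 1/2)

M = (14, 1/2)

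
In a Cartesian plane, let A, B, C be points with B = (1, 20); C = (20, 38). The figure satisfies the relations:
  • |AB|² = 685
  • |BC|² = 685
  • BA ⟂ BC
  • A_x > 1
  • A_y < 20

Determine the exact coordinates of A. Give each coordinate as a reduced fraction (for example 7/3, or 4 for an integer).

A = (19, 1)

1. A_x = 19  [[BA ⟂ BC ⇒ 19x+18y-379=0] ∩ [|A−(1, 20)|²=685]]
2. A_y = 1  [[BA ⟂ BC ⇒ 19x+18y-379=0] ∩ [|A−(1, 20)|²=685]]
   so A = (19, 1)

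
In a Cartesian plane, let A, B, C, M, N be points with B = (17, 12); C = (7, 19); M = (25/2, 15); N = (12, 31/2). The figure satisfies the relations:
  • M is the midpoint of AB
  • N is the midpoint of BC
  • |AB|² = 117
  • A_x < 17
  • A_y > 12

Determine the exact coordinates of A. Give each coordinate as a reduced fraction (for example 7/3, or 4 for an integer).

A = (8, 18)

1. A_x = 8  [A = 2·M−B = 2·(25/2, 15)−(17, 12)]
2. A_y = 18  [A = 2·M−B = 2·(25/2, 15)−(17, 12)]
   so A = (8, 18)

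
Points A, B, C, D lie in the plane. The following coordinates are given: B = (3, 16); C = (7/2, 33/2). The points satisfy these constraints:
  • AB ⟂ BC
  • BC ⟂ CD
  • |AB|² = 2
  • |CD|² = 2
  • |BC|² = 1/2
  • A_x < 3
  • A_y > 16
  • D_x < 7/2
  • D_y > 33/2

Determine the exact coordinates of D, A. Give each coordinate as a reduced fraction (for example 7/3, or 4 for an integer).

1. D_x = 5/2  [[BC ⟂ CD ⇒ 1/2x+1/2y-10=0] ∩ [|D−(7/2, 33/2)|²=2]]
2. D_y = 35/2  [[BC ⟂ CD ⇒ 1/2x+1/2y-10=0] ∩ [|D−(7/2, 33/2)|²=2]]
   so D = (5/2, 35/2)
3. A_x = 2  [[AB ⟂ BC ⇒ -1/2x-1/2y+19/2=0] ∩ [|A−(3, 16)|²=2]]
4. A_y = 17  [[AB ⟂ BC ⇒ -1/2x-1/2y+19/2=0] ∩ [|A−(3, 16)|²=2]]
   so A = (2, 17)

D = (5/2, 35/2)
A = (2, 17)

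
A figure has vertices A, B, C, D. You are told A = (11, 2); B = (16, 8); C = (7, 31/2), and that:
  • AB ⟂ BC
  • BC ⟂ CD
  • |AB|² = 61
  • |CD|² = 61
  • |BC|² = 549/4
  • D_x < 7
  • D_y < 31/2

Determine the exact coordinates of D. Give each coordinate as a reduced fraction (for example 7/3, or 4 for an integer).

1. D_x = 2  [[BC ⟂ CD ⇒ -9x+15/2y-213/4=0] ∩ [|D−(7, 31/2)|²=61]]
2. D_y = 19/2  [[BC ⟂ CD ⇒ -9x+15/2y-213/4=0] ∩ [|D−(7, 31/2)|²=61]]
   so D = (2, 19/2)

D = (2, 19/2)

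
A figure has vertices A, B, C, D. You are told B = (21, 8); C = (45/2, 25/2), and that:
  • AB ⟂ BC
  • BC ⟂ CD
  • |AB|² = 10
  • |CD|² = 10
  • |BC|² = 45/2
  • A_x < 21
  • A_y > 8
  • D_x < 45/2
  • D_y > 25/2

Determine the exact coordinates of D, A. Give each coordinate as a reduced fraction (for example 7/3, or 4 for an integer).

D = (39/2, 27/2)
A = (18, 9)

1. D_x = 39/2  [[BC ⟂ CD ⇒ 3/2x+9/2y-90=0] ∩ [|D−(45/2, 25/2)|²=10]]
2. D_y = 27/2  [[BC ⟂ CD ⇒ 3/2x+9/2y-90=0] ∩ [|D−(45/2, 25/2)|²=10]]
   so D = (39/2, 27/2)
3. A_x = 18  [[AB ⟂ BC ⇒ -3/2x-9/2y+135/2=0] ∩ [|A−(21, 8)|²=10]]
4. A_y = 9  [[AB ⟂ BC ⇒ -3/2x-9/2y+135/2=0] ∩ [|A−(21, 8)|²=10]]
   so A = (18, 9)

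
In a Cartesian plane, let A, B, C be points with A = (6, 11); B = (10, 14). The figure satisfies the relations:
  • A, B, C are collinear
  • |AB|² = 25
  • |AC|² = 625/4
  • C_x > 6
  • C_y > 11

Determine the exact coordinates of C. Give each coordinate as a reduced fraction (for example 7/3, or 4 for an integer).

C = (16, 37/2)

1. C_x = 16  [[A, B, C are collinear ⇒ -3x+4y-26=0] ∩ [|C−(6, 11)|²=625/4]]
2. C_y = 37/2  [[A, B, C are collinear ⇒ -3x+4y-26=0] ∩ [|C−(6, 11)|²=625/4]]
   so C = (16, 37/2)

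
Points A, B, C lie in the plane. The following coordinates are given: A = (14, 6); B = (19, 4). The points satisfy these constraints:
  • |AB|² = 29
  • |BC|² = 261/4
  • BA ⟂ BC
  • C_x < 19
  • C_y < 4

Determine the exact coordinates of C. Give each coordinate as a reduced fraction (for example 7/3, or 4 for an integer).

C = (16, -7/2)

1. C_x = 16  [[BA ⟂ BC ⇒ -5x+2y+87=0] ∩ [|C−(19, 4)|²=261/4]]
2. C_y = -7/2  [[BA ⟂ BC ⇒ -5x+2y+87=0] ∩ [|C−(19, 4)|²=261/4]]
   so C = (16, -7/2)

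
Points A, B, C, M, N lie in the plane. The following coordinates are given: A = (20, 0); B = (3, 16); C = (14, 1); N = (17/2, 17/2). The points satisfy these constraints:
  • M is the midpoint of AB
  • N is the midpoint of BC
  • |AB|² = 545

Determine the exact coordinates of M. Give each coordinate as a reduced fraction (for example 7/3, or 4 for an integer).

M = (23/2, 8)

1. M_x = 23/2  [2·M = A+B = (20, 0)+(3, 16)]
2. M_y = 8  [2·M = A+B = (20, 0)+(3, 16)]
   so M = (23/2, 8)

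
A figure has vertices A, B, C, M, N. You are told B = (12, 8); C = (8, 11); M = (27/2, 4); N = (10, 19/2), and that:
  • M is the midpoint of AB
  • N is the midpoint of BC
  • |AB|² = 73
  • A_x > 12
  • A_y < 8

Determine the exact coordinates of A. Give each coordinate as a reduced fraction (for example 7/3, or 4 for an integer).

A = (15, 0)

1. A_x = 15  [A = 2·M−B = 2·(27/2, 4)−(12, 8)]
2. A_y = 0  [A = 2·M−B = 2·(27/2, 4)−(12, 8)]
   so A = (15, 0)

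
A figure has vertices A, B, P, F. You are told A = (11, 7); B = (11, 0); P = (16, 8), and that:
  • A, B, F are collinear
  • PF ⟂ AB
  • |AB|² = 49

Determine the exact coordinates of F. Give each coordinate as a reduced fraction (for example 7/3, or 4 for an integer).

1. F_x = 11  [[A, B, F are collinear ⇒ 7x-77=0] ∩ [PF ⟂ AB ⇒ -7y+56=0]]
2. F_y = 8  [[A, B, F are collinear ⇒ 7x-77=0] ∩ [PF ⟂ AB ⇒ -7y+56=0]]
   so F = (11, 8)

F = (11, 8)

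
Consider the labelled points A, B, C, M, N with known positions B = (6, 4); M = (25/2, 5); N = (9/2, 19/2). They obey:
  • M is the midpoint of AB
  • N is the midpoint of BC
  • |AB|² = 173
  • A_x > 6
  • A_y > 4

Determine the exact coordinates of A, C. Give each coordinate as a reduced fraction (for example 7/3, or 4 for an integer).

A = (19, 6)
C = (3, 15)

1. A_x = 19  [A = 2·M−B = 2·(25/2, 5)−(6, 4)]
2. A_y = 6  [A = 2·M−B = 2·(25/2, 5)−(6, 4)]
   so A = (19, 6)
3. C_x = 3  [C = 2·N−B = 2·(9/2, 19/2)−(6, 4)]
4. C_y = 15  [C = 2·N−B = 2·(9/2, 19/2)−(6, 4)]
   so C = (3, 15)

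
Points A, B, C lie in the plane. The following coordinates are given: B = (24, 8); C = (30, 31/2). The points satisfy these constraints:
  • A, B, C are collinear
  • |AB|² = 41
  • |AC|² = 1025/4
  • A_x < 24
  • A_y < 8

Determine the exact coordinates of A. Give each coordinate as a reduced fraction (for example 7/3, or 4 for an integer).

1. A_x = 20  [[A, B, C are collinear ⇒ -15/2x+6y+132=0] ∩ [|A−(24, 8)|²=41]]
2. A_y = 3  [[A, B, C are collinear ⇒ -15/2x+6y+132=0] ∩ [|A−(24, 8)|²=41]]
   so A = (20, 3)

A = (20, 3)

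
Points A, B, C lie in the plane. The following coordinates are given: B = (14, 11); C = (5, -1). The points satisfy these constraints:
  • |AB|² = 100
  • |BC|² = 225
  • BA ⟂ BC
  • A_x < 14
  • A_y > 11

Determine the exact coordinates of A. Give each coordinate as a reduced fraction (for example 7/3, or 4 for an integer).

A = (6, 17)

1. A_x = 6  [[BA ⟂ BC ⇒ -9x-12y+258=0] ∩ [|A−(14, 11)|²=100]]
2. A_y = 17  [[BA ⟂ BC ⇒ -9x-12y+258=0] ∩ [|A−(14, 11)|²=100]]
   so A = (6, 17)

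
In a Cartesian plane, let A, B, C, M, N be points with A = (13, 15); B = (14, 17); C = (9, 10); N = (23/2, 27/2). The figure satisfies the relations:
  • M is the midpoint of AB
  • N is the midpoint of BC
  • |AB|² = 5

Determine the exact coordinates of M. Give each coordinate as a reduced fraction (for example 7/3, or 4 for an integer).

M = (27/2, 16)

1. M_x = 27/2  [2·M = A+B = (13, 15)+(14, 17)]
2. M_y = 16  [2·M = A+B = (13, 15)+(14, 17)]
   so M = (27/2, 16)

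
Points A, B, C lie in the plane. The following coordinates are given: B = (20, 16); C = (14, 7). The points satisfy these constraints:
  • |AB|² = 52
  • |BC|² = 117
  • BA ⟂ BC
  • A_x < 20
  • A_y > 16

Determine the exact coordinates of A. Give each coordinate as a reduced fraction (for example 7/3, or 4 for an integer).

A = (14, 20)

1. A_x = 14  [[BA ⟂ BC ⇒ -6x-9y+264=0] ∩ [|A−(20, 16)|²=52]]
2. A_y = 20  [[BA ⟂ BC ⇒ -6x-9y+264=0] ∩ [|A−(20, 16)|²=52]]
   so A = (14, 20)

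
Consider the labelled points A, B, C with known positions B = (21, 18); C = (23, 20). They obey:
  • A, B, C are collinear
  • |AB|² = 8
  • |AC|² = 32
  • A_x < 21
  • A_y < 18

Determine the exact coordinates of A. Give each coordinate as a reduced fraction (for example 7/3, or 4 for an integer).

A = (19, 16)

1. A_x = 19  [[A, B, C are collinear ⇒ -2x+2y+6=0] ∩ [|A−(21, 18)|²=8]]
2. A_y = 16  [[A, B, C are collinear ⇒ -2x+2y+6=0] ∩ [|A−(21, 18)|²=8]]
   so A = (19, 16)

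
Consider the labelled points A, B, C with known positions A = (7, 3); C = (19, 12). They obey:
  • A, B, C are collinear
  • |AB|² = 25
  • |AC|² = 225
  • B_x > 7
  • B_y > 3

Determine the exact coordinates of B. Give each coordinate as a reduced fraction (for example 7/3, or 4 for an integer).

1. B_x = 11  [[A, B, C are collinear ⇒ 9x-12y-27=0] ∩ [|B−(7, 3)|²=25]]
2. B_y = 6  [[A, B, C are collinear ⇒ 9x-12y-27=0] ∩ [|B−(7, 3)|²=25]]
   so B = (11, 6)

B = (11, 6)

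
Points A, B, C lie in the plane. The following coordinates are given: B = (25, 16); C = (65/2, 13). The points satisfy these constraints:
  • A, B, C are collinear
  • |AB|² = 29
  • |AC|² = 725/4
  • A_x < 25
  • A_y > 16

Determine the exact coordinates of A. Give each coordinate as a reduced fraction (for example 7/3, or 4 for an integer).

A = (20, 18)

1. A_x = 20  [[A, B, C are collinear ⇒ 3x+15/2y-195=0] ∩ [|A−(25, 16)|²=29]]
2. A_y = 18  [[A, B, C are collinear ⇒ 3x+15/2y-195=0] ∩ [|A−(25, 16)|²=29]]
   so A = (20, 18)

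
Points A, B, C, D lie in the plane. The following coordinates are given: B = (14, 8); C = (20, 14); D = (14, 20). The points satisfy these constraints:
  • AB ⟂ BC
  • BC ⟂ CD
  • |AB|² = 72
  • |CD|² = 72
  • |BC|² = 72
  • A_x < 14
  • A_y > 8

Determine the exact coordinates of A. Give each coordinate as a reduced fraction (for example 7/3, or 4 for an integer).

1. A_x = 8  [[AB ⟂ BC ⇒ -6x-6y+132=0] ∩ [|A−(14, 8)|²=72]]
2. A_y = 14  [[AB ⟂ BC ⇒ -6x-6y+132=0] ∩ [|A−(14, 8)|²=72]]
   so A = (8, 14)

A = (8, 14)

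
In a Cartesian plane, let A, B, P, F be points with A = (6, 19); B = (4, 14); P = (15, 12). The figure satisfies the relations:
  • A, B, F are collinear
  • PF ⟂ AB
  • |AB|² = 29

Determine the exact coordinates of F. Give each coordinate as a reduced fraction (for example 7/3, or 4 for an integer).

1. F_x = 140/29  [[A, B, F are collinear ⇒ 5x-2y+8=0] ∩ [PF ⟂ AB ⇒ -2x-5y+90=0]]
2. F_y = 466/29  [[A, B, F are collinear ⇒ 5x-2y+8=0] ∩ [PF ⟂ AB ⇒ -2x-5y+90=0]]
   so F = (140/29, 466/29)

F = (140/29, 466/29)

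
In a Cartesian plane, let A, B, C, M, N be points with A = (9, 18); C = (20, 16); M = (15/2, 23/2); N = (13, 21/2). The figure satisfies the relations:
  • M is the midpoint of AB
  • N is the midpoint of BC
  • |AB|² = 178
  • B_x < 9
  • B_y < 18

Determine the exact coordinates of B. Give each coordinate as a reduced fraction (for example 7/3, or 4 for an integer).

B = (6, 5)

1. B_x = 6  [B = 2·M−A = 2·(15/2, 23/2)−(9, 18)]
2. B_y = 5  [B = 2·M−A = 2·(15/2, 23/2)−(9, 18)]
   so B = (6, 5)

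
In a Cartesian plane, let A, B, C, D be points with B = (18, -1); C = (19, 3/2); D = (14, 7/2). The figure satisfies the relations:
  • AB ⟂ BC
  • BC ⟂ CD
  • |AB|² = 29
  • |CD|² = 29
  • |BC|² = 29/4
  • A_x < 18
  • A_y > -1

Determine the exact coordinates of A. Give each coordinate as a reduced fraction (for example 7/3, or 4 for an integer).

1. A_x = 13  [[AB ⟂ BC ⇒ -1x-5/2y+31/2=0] ∩ [|A−(18, -1)|²=29]]
2. A_y = 1  [[AB ⟂ BC ⇒ -1x-5/2y+31/2=0] ∩ [|A−(18, -1)|²=29]]
   so A = (13, 1)

A = (13, 1)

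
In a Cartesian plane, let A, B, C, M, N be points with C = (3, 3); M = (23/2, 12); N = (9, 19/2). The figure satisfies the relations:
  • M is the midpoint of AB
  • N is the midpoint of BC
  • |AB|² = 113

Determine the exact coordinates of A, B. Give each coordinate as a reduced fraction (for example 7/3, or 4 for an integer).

A = (8, 8)
B = (15, 16)

1. B_x = 15  [B = 2·N−C = 2·(9, 19/2)−(3, 3)]
2. B_y = 16  [B = 2·N−C = 2·(9, 19/2)−(3, 3)]
   so B = (15, 16)
3. A_x = 8  [A = 2·M−B = 2·(23/2, 12)−(15, 16)]
4. A_y = 8  [A = 2·M−B = 2·(23/2, 12)−(15, 16)]
   so A = (8, 8)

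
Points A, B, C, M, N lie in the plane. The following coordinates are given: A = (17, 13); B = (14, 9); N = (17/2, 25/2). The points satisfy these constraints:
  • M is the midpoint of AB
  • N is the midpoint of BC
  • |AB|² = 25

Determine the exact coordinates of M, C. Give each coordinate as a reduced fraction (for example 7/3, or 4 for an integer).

M = (31/2, 11)
C = (3, 16)

1. M_x = 31/2  [2·M = A+B = (17, 13)+(14, 9)]
2. M_y = 11  [2·M = A+B = (17, 13)+(14, 9)]
   so M = (31/2, 11)
3. C_x = 3  [C = 2·N−B = 2·(17/2, 25/2)−(14, 9)]
4. C_y = 16  [C = 2·N−B = 2·(17/2, 25/2)−(14, 9)]
   so C = (3, 16)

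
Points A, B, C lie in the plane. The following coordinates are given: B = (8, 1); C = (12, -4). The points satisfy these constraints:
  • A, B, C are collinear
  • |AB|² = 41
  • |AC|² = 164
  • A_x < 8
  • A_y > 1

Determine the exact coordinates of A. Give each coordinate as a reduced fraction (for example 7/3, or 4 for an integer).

A = (4, 6)

1. A_x = 4  [[A, B, C are collinear ⇒ 5x+4y-44=0] ∩ [|A−(8, 1)|²=41]]
2. A_y = 6  [[A, B, C are collinear ⇒ 5x+4y-44=0] ∩ [|A−(8, 1)|²=41]]
   so A = (4, 6)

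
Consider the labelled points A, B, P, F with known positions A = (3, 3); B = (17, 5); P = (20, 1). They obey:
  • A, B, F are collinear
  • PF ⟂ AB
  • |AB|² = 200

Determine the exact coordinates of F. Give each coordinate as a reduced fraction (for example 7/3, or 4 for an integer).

F = (969/50, 267/50)

1. F_x = 969/50  [[A, B, F are collinear ⇒ -2x+14y-36=0] ∩ [PF ⟂ AB ⇒ 14x+2y-282=0]]
2. F_y = 267/50  [[A, B, F are collinear ⇒ -2x+14y-36=0] ∩ [PF ⟂ AB ⇒ 14x+2y-282=0]]
   so F = (969/50, 267/50)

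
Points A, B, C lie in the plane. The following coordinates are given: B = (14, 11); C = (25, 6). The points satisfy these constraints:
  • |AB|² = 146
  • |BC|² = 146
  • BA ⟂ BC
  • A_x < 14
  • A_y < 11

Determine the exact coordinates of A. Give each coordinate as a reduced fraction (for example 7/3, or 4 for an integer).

1. A_x = 9  [[BA ⟂ BC ⇒ 11x-5y-99=0] ∩ [|A−(14, 11)|²=146]]
2. A_y = 0  [[BA ⟂ BC ⇒ 11x-5y-99=0] ∩ [|A−(14, 11)|²=146]]
   so A = (9, 0)

A = (9, 0)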